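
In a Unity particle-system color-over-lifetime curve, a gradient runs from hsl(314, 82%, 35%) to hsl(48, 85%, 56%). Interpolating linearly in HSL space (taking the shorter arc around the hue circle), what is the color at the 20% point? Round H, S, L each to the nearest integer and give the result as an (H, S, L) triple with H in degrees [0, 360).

(333, 83, 39)

Hue: 48 − 314 = -266°, but |-266| > 180 so the shorter arc goes the other way: Δh = -266 + 360 = 94°.
H = 314 + 0.2 × (94) = 332.8 → 333°
S = 82 + 0.2 × (85 − 82) = 82.6 → 83%
L = 35 + 0.2 × (56 − 35) = 39.2 → 39%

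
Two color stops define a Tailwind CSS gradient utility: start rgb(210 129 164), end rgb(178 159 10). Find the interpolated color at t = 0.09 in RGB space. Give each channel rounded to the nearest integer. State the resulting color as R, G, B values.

R = 210 + 0.09 × (178 − 210) = 210 + 0.09 × -32 = 207.12 → 207
G = 129 + 0.09 × (159 − 129) = 129 + 0.09 × 30 = 131.7 → 132
B = 164 + 0.09 × (10 − 164) = 164 + 0.09 × -154 = 150.14 → 150
So the blended color is (207, 132, 150), about #cf8496.

(207, 132, 150)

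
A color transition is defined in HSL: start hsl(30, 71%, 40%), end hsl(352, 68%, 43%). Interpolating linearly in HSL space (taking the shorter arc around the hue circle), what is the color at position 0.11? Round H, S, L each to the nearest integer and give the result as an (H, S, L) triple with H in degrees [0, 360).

(26, 71, 40)

Hue: 352 − 30 = 322°, but |322| > 180 so the shorter arc goes the other way: Δh = 322 − 360 = -38°.
H = 30 + 0.11 × (-38) = 25.82 → 26°
S = 71 + 0.11 × (68 − 71) = 70.67 → 71%
L = 40 + 0.11 × (43 − 40) = 40.33 → 40%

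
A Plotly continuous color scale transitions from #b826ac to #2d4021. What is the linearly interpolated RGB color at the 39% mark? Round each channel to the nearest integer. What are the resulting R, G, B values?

#b826ac → (184, 38, 172); #2d4021 → (45, 64, 33).
39% corresponds to t = 0.39.
R = 184 + 0.39 × (45 − 184) = 184 + 0.39 × -139 = 129.79 → 130
G = 38 + 0.39 × (64 − 38) = 38 + 0.39 × 26 = 48.14 → 48
B = 172 + 0.39 × (33 − 172) = 172 + 0.39 × -139 = 117.79 → 118
So the blended color is (130, 48, 118), about #823076.

(130, 48, 118)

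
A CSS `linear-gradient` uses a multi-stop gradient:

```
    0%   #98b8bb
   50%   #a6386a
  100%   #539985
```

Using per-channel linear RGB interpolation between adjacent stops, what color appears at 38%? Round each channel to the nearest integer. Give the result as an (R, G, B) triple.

38% lies between the 0% and 50% stops, so the local fraction is t = (38 − 0)/(50 − 0) = 38/50 ≈ 0.76.
#98b8bb → (152, 184, 187); #a6386a → (166, 56, 106).
R = 152 + 0.76 × (166 − 152) = 162.64 → 163
G = 184 + 0.76 × (56 − 184) = 86.72 → 87
B = 187 + 0.76 × (106 − 187) = 125.44 → 125

(163, 87, 125)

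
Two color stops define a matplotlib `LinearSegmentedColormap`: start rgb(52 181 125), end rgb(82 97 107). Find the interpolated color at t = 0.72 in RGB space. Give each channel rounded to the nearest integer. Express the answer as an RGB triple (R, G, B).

(74, 121, 112)

R = 52 + 0.72 × (82 − 52) = 52 + 0.72 × 30 = 73.6 → 74
G = 181 + 0.72 × (97 − 181) = 181 + 0.72 × -84 = 120.52 → 121
B = 125 + 0.72 × (107 − 125) = 125 + 0.72 × -18 = 112.04 → 112
So the blended color is (74, 121, 112), about #4a7970.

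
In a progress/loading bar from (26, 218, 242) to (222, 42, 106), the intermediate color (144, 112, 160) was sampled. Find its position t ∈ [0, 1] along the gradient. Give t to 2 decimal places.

Invert the lerp on the R channel (largest span, 196): t = (144 − 26) / (222 − 26) = 118/196 = 0.60204.
Check on G: (112 − 218)/(42 − 218) = 0.6023 ✓

0.60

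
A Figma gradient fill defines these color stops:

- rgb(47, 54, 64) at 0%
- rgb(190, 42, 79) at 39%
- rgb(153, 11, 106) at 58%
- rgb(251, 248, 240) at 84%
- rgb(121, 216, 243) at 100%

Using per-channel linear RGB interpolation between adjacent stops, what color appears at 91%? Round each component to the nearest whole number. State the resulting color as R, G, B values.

(194, 234, 241)

91% lies between the 84% and 100% stops, so the local fraction is t = (91 − 84)/(100 − 84) = 7/16 ≈ 0.4375.
R = 251 + 0.4375 × (121 − 251) = 194.125 → 194
G = 248 + 0.4375 × (216 − 248) = 234 → 234
B = 240 + 0.4375 × (243 − 240) = 241.312 → 241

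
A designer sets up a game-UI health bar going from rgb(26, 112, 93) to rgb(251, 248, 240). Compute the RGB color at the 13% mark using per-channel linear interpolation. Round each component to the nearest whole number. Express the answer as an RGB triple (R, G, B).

13% corresponds to t = 0.13.
R = 26 + 0.13 × (251 − 26) = 26 + 0.13 × 225 = 55.25 → 55
G = 112 + 0.13 × (248 − 112) = 112 + 0.13 × 136 = 129.68 → 130
B = 93 + 0.13 × (240 − 93) = 93 + 0.13 × 147 = 112.11 → 112
So the blended color is (55, 130, 112), about #378270.

(55, 130, 112)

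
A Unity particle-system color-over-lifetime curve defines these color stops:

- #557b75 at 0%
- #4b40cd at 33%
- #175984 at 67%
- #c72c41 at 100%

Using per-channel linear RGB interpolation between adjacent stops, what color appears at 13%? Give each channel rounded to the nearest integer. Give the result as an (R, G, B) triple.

(81, 100, 152)

13% lies between the 0% and 33% stops, so the local fraction is t = (13 − 0)/(33 − 0) = 13/33 ≈ 0.3939.
#557b75 → (85, 123, 117); #4b40cd → (75, 64, 205).
R = 85 + 0.3939 × (75 − 85) = 81.061 → 81
G = 123 + 0.3939 × (64 − 123) = 99.76 → 100
B = 117 + 0.3939 × (205 − 117) = 151.663 → 152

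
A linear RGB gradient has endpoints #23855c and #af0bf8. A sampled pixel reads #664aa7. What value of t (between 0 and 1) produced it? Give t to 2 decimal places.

0.48

Invert the lerp on the B channel (largest span, 156): t = (167 − 92) / (248 − 92) = 75/156 = 0.48077.
Check on R: (102 − 35)/(175 − 35) = 0.4786 ✓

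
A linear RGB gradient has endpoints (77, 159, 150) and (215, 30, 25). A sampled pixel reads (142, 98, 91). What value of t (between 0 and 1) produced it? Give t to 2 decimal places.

Invert the lerp on the R channel (largest span, 138): t = (142 − 77) / (215 − 77) = 65/138 = 0.47101.
Check on G: (98 − 159)/(30 − 159) = 0.4729 ✓

0.47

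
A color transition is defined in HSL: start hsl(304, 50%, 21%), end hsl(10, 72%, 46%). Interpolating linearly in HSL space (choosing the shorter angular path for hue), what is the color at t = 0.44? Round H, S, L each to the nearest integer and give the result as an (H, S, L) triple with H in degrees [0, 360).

Hue: 10 − 304 = -294°, but |-294| > 180 so the shorter arc goes the other way: Δh = -294 + 360 = 66°.
H = 304 + 0.44 × (66) = 333.04 → 333°
S = 50 + 0.44 × (72 − 50) = 59.68 → 60%
L = 21 + 0.44 × (46 − 21) = 32 → 32%

(333, 60, 32)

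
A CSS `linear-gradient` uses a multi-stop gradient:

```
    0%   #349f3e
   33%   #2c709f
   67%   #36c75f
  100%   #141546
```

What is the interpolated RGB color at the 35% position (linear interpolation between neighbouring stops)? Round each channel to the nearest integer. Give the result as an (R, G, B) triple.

35% lies between the 33% and 67% stops, so the local fraction is t = (35 − 33)/(67 − 33) = 2/34 ≈ 0.0588.
#2c709f → (44, 112, 159); #36c75f → (54, 199, 95).
R = 44 + 0.0588 × (54 − 44) = 44.588 → 45
G = 112 + 0.0588 × (199 − 112) = 117.116 → 117
B = 159 + 0.0588 × (95 − 159) = 155.237 → 155

(45, 117, 155)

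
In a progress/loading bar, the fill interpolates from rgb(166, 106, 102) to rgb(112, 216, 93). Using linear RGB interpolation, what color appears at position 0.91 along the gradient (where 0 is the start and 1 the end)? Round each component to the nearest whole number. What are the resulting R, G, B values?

R = 166 + 0.91 × (112 − 166) = 166 + 0.91 × -54 = 116.86 → 117
G = 106 + 0.91 × (216 − 106) = 106 + 0.91 × 110 = 206.1 → 206
B = 102 + 0.91 × (93 − 102) = 102 + 0.91 × -9 = 93.81 → 94

(117, 206, 94)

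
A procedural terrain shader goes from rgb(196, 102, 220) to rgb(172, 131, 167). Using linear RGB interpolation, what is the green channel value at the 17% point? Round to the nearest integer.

G = 102 + 0.17 × (131 − 102) = 106.93 → 107

107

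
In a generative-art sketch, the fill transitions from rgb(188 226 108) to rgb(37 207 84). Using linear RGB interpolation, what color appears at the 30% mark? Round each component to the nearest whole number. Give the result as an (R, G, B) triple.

30% corresponds to t = 0.3.
R = 188 + 0.3 × (37 − 188) = 188 + 0.3 × -151 = 142.7 → 143
G = 226 + 0.3 × (207 − 226) = 226 + 0.3 × -19 = 220.3 → 220
B = 108 + 0.3 × (84 − 108) = 108 + 0.3 × -24 = 100.8 → 101
So the blended color is (143, 220, 101), about #8fdc65.

(143, 220, 101)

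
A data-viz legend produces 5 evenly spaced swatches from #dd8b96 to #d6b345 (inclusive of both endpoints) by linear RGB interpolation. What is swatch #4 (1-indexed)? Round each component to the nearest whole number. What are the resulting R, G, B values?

(216, 169, 89)

With 5 swatches and endpoints inclusive, swatch 4 sits at t = (4 − 1)/(5 − 1) = 3/4 ≈ 0.75.
#dd8b96 → (221, 139, 150); #d6b345 → (214, 179, 69).
R = 221 + 0.75 × (214 − 221) = 215.75 → 216
G = 139 + 0.75 × (179 − 139) = 169 → 169
B = 150 + 0.75 × (69 − 150) = 89.25 → 89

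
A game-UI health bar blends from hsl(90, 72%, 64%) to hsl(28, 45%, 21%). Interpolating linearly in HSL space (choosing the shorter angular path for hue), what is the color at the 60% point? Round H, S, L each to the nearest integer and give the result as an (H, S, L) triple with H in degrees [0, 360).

(53, 56, 38)

Hue arc: Δh = 28 − 90 = -62° (|Δh| ≤ 180, already the shorter path).
H = 90 + 0.6 × (-62) = 52.8 → 53°
S = 72 + 0.6 × (45 − 72) = 55.8 → 56%
L = 64 + 0.6 × (21 − 64) = 38.2 → 38%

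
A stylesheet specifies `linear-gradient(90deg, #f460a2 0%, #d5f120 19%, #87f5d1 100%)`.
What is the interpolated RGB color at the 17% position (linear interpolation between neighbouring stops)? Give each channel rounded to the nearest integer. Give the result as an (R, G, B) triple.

17% lies between the 0% and 19% stops, so the local fraction is t = (17 − 0)/(19 − 0) = 17/19 ≈ 0.8947.
#f460a2 → (244, 96, 162); #d5f120 → (213, 241, 32).
R = 244 + 0.8947 × (213 − 244) = 216.264 → 216
G = 96 + 0.8947 × (241 − 96) = 225.732 → 226
B = 162 + 0.8947 × (32 − 162) = 45.689 → 46

(216, 226, 46)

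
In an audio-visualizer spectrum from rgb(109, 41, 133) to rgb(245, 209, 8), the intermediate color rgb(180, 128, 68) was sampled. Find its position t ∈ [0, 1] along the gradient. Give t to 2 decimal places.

Invert the lerp on the G channel (largest span, 168): t = (128 − 41) / (209 − 41) = 87/168 = 0.51786.
Check on R: (180 − 109)/(245 − 109) = 0.5221 ✓

0.52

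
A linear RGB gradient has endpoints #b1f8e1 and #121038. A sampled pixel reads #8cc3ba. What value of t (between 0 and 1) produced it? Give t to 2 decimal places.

Invert the lerp on the G channel (largest span, 232): t = (195 − 248) / (16 − 248) = -53/-232 = 0.22845.
Check on R: (140 − 177)/(18 − 177) = 0.2327 ✓

0.23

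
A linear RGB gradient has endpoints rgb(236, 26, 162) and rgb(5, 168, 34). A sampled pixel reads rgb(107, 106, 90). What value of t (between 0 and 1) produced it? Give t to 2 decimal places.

Invert the lerp on the R channel (largest span, 231): t = (107 − 236) / (5 − 236) = -129/-231 = 0.55844.
Check on G: (106 − 26)/(168 − 26) = 0.5634 ✓

0.56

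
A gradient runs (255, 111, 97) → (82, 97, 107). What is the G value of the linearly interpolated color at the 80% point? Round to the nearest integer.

100

G = 111 + 0.8 × (97 − 111) = 99.8 → 100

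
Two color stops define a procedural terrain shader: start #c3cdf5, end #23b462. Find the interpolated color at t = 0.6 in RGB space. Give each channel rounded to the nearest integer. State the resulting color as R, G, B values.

#c3cdf5 → (195, 205, 245); #23b462 → (35, 180, 98).
R = 195 + 0.6 × (35 − 195) = 195 + 0.6 × -160 = 99 → 99
G = 205 + 0.6 × (180 − 205) = 205 + 0.6 × -25 = 190 → 190
B = 245 + 0.6 × (98 − 245) = 245 + 0.6 × -147 = 156.8 → 157
So the blended color is (99, 190, 157), about #63be9d.

(99, 190, 157)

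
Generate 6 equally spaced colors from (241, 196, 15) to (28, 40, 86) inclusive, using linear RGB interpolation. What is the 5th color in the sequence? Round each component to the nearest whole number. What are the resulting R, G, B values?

(71, 71, 72)

With 6 swatches and endpoints inclusive, swatch 5 sits at t = (5 − 1)/(6 − 1) = 4/5 ≈ 0.8.
R = 241 + 0.8 × (28 − 241) = 70.6 → 71
G = 196 + 0.8 × (40 − 196) = 71.2 → 71
B = 15 + 0.8 × (86 − 15) = 71.8 → 72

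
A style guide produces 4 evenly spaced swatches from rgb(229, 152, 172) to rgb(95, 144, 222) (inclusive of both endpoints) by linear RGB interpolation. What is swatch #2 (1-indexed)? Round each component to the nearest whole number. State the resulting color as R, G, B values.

With 4 swatches and endpoints inclusive, swatch 2 sits at t = (2 − 1)/(4 − 1) = 1/3 ≈ 0.3333.
R = 229 + 0.3333 × (95 − 229) = 184.338 → 184
G = 152 + 0.3333 × (144 − 152) = 149.334 → 149
B = 172 + 0.3333 × (222 − 172) = 188.665 → 189

(184, 149, 189)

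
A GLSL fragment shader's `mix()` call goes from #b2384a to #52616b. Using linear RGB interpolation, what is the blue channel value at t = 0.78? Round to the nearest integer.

100

B₁ = 74 (from #b2384a), B₂ = 107 (from #52616b).
B = 74 + 0.78 × (107 − 74) = 99.74 → 100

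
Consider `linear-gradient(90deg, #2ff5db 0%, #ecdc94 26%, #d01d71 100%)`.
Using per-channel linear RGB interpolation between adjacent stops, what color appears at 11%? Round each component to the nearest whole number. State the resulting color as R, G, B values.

11% lies between the 0% and 26% stops, so the local fraction is t = (11 − 0)/(26 − 0) = 11/26 ≈ 0.4231.
#2ff5db → (47, 245, 219); #ecdc94 → (236, 220, 148).
R = 47 + 0.4231 × (236 − 47) = 126.966 → 127
G = 245 + 0.4231 × (220 − 245) = 234.423 → 234
B = 219 + 0.4231 × (148 − 219) = 188.96 → 189

(127, 234, 189)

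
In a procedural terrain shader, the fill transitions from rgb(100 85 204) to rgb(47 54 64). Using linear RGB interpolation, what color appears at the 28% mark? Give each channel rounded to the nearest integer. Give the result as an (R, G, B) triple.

(85, 76, 165)

28% corresponds to t = 0.28.
R = 100 + 0.28 × (47 − 100) = 100 + 0.28 × -53 = 85.16 → 85
G = 85 + 0.28 × (54 − 85) = 85 + 0.28 × -31 = 76.32 → 76
B = 204 + 0.28 × (64 − 204) = 204 + 0.28 × -140 = 164.8 → 165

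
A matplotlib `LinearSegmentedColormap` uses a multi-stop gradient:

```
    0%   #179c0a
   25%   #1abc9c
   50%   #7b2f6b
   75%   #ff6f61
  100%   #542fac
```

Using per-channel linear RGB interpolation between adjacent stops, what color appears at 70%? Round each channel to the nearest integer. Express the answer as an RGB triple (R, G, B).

(229, 98, 99)

70% lies between the 50% and 75% stops, so the local fraction is t = (70 − 50)/(75 − 50) = 20/25 ≈ 0.8.
#7b2f6b → (123, 47, 107); #ff6f61 → (255, 111, 97).
R = 123 + 0.8 × (255 − 123) = 228.6 → 229
G = 47 + 0.8 × (111 − 47) = 98.2 → 98
B = 107 + 0.8 × (97 − 107) = 99 → 99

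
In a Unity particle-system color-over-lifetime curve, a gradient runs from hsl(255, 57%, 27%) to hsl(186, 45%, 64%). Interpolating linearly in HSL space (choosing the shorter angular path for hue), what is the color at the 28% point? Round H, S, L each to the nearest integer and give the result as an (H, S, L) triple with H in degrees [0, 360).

(236, 54, 37)

Hue arc: Δh = 186 − 255 = -69° (|Δh| ≤ 180, already the shorter path).
H = 255 + 0.28 × (-69) = 235.68 → 236°
S = 57 + 0.28 × (45 − 57) = 53.64 → 54%
L = 27 + 0.28 × (64 − 27) = 37.36 → 37%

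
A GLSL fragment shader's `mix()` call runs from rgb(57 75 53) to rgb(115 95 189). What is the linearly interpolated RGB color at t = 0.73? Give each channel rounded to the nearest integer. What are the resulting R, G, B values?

(99, 90, 152)

R = 57 + 0.73 × (115 − 57) = 57 + 0.73 × 58 = 99.34 → 99
G = 75 + 0.73 × (95 − 75) = 75 + 0.73 × 20 = 89.6 → 90
B = 53 + 0.73 × (189 − 53) = 53 + 0.73 × 136 = 152.28 → 152
So the blended color is (99, 90, 152), about #635a98.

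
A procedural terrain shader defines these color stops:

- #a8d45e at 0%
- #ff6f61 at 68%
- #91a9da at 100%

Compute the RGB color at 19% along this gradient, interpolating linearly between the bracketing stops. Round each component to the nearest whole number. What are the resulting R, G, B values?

19% lies between the 0% and 68% stops, so the local fraction is t = (19 − 0)/(68 − 0) = 19/68 ≈ 0.2794.
#a8d45e → (168, 212, 94); #ff6f61 → (255, 111, 97).
R = 168 + 0.2794 × (255 − 168) = 192.308 → 192
G = 212 + 0.2794 × (111 − 212) = 183.781 → 184
B = 94 + 0.2794 × (97 − 94) = 94.838 → 95

(192, 184, 95)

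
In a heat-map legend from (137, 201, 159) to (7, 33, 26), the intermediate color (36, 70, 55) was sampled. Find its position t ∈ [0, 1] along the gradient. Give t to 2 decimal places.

Invert the lerp on the G channel (largest span, 168): t = (70 − 201) / (33 − 201) = -131/-168 = 0.77976.
Check on R: (36 − 137)/(7 − 137) = 0.7769 ✓

0.78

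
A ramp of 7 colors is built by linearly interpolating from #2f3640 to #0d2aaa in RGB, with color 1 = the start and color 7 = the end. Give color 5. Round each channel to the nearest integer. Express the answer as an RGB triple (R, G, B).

With 7 swatches and endpoints inclusive, swatch 5 sits at t = (5 − 1)/(7 − 1) = 4/6 ≈ 0.6667.
#2f3640 → (47, 54, 64); #0d2aaa → (13, 42, 170).
R = 47 + 0.6667 × (13 − 47) = 24.332 → 24
G = 54 + 0.6667 × (42 − 54) = 46 → 46
B = 64 + 0.6667 × (170 − 64) = 134.67 → 135

(24, 46, 135)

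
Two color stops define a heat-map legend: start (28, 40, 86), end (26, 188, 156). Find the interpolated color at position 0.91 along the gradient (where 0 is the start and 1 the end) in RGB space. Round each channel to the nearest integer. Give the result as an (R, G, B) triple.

R = 28 + 0.91 × (26 − 28) = 28 + 0.91 × -2 = 26.18 → 26
G = 40 + 0.91 × (188 − 40) = 40 + 0.91 × 148 = 174.68 → 175
B = 86 + 0.91 × (156 − 86) = 86 + 0.91 × 70 = 149.7 → 150

(26, 175, 150)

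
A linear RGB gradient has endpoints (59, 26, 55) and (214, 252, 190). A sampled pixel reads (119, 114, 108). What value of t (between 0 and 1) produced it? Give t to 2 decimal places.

Invert the lerp on the G channel (largest span, 226): t = (114 − 26) / (252 − 26) = 88/226 = 0.38938.
Check on R: (119 − 59)/(214 − 59) = 0.3871 ✓

0.39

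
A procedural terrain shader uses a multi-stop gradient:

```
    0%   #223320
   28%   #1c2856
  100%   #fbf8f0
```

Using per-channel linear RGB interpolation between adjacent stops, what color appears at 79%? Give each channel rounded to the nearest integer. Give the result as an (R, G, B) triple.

79% lies between the 28% and 100% stops, so the local fraction is t = (79 − 28)/(100 − 28) = 51/72 ≈ 0.7083.
#1c2856 → (28, 40, 86); #fbf8f0 → (251, 248, 240).
R = 28 + 0.7083 × (251 − 28) = 185.951 → 186
G = 40 + 0.7083 × (248 − 40) = 187.326 → 187
B = 86 + 0.7083 × (240 − 86) = 195.078 → 195

(186, 187, 195)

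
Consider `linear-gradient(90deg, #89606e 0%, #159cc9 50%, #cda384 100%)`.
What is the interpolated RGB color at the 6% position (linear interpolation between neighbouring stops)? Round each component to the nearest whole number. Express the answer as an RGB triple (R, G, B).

6% lies between the 0% and 50% stops, so the local fraction is t = (6 − 0)/(50 − 0) = 6/50 ≈ 0.12.
#89606e → (137, 96, 110); #159cc9 → (21, 156, 201).
R = 137 + 0.12 × (21 − 137) = 123.08 → 123
G = 96 + 0.12 × (156 − 96) = 103.2 → 103
B = 110 + 0.12 × (201 − 110) = 120.92 → 121

(123, 103, 121)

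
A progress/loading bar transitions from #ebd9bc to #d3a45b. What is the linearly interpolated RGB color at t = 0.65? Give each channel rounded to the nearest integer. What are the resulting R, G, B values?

(219, 183, 125)

#ebd9bc → (235, 217, 188); #d3a45b → (211, 164, 91).
R = 235 + 0.65 × (211 − 235) = 235 + 0.65 × -24 = 219.4 → 219
G = 217 + 0.65 × (164 − 217) = 217 + 0.65 × -53 = 182.55 → 183
B = 188 + 0.65 × (91 − 188) = 188 + 0.65 × -97 = 124.95 → 125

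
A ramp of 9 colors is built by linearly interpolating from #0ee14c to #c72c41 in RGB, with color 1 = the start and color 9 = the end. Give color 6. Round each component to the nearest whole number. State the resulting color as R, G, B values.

(130, 112, 69)

With 9 swatches and endpoints inclusive, swatch 6 sits at t = (6 − 1)/(9 − 1) = 5/8 ≈ 0.625.
#0ee14c → (14, 225, 76); #c72c41 → (199, 44, 65).
R = 14 + 0.625 × (199 − 14) = 129.625 → 130
G = 225 + 0.625 × (44 − 225) = 111.875 → 112
B = 76 + 0.625 × (65 − 76) = 69.125 → 69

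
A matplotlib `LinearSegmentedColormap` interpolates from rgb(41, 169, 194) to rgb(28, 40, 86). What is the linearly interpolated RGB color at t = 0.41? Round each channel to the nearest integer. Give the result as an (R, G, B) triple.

R = 41 + 0.41 × (28 − 41) = 41 + 0.41 × -13 = 35.67 → 36
G = 169 + 0.41 × (40 − 169) = 169 + 0.41 × -129 = 116.11 → 116
B = 194 + 0.41 × (86 − 194) = 194 + 0.41 × -108 = 149.72 → 150

(36, 116, 150)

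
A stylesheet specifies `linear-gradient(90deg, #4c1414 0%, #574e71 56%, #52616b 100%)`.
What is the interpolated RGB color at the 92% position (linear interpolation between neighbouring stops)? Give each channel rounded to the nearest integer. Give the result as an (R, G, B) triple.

92% lies between the 56% and 100% stops, so the local fraction is t = (92 − 56)/(100 − 56) = 36/44 ≈ 0.8182.
#574e71 → (87, 78, 113); #52616b → (82, 97, 107).
R = 87 + 0.8182 × (82 − 87) = 82.909 → 83
G = 78 + 0.8182 × (97 − 78) = 93.546 → 94
B = 113 + 0.8182 × (107 − 113) = 108.091 → 108

(83, 94, 108)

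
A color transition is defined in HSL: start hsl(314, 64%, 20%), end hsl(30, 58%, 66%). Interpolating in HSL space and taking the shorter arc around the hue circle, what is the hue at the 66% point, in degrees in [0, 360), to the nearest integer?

4

Hue: 30 − 314 = -284°, but |-284| > 180 so the shorter arc goes the other way: Δh = -284 + 360 = 76°.
H = 314 + 0.66 × (76) = 364.16 → 364 → 364 mod 360 = 4°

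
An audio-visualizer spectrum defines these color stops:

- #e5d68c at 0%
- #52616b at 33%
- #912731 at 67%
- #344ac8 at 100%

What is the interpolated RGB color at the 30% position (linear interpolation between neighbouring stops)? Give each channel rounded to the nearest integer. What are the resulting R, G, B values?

30% lies between the 0% and 33% stops, so the local fraction is t = (30 − 0)/(33 − 0) = 30/33 ≈ 0.9091.
#e5d68c → (229, 214, 140); #52616b → (82, 97, 107).
R = 229 + 0.9091 × (82 − 229) = 95.362 → 95
G = 214 + 0.9091 × (97 − 214) = 107.635 → 108
B = 140 + 0.9091 × (107 − 140) = 110 → 110

(95, 108, 110)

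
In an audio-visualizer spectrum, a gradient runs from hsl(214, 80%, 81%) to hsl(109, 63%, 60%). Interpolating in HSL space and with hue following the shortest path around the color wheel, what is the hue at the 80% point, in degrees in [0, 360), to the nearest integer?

130

Hue arc: Δh = 109 − 214 = -105° (|Δh| ≤ 180, already the shorter path).
H = 214 + 0.8 × (-105) = 130 → 130°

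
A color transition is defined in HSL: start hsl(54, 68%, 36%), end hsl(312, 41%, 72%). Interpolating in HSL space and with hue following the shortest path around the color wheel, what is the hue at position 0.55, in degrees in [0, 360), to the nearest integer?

Hue: 312 − 54 = 258°, but |258| > 180 so the shorter arc goes the other way: Δh = 258 − 360 = -102°.
H = 54 + 0.55 × (-102) = -2.1 → -2 → -2 mod 360 = 358°

358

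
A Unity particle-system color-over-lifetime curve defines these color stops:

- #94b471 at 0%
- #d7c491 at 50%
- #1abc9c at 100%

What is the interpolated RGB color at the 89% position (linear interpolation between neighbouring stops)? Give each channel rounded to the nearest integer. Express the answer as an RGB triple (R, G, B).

(68, 190, 154)

89% lies between the 50% and 100% stops, so the local fraction is t = (89 − 50)/(100 − 50) = 39/50 ≈ 0.78.
#d7c491 → (215, 196, 145); #1abc9c → (26, 188, 156).
R = 215 + 0.78 × (26 − 215) = 67.58 → 68
G = 196 + 0.78 × (188 − 196) = 189.76 → 190
B = 145 + 0.78 × (156 − 145) = 153.58 → 154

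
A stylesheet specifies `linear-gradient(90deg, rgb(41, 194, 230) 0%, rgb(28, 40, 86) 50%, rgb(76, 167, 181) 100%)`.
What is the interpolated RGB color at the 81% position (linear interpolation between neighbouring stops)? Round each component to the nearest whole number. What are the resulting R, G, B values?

(58, 119, 145)

81% lies between the 50% and 100% stops, so the local fraction is t = (81 − 50)/(100 − 50) = 31/50 ≈ 0.62.
R = 28 + 0.62 × (76 − 28) = 57.76 → 58
G = 40 + 0.62 × (167 − 40) = 118.74 → 119
B = 86 + 0.62 × (181 − 86) = 144.9 → 145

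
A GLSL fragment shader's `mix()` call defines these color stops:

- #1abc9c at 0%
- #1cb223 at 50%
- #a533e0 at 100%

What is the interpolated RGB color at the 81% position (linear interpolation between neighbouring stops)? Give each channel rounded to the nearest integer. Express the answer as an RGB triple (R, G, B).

(113, 99, 152)

81% lies between the 50% and 100% stops, so the local fraction is t = (81 − 50)/(100 − 50) = 31/50 ≈ 0.62.
#1cb223 → (28, 178, 35); #a533e0 → (165, 51, 224).
R = 28 + 0.62 × (165 − 28) = 112.94 → 113
G = 178 + 0.62 × (51 − 178) = 99.26 → 99
B = 35 + 0.62 × (224 − 35) = 152.18 → 152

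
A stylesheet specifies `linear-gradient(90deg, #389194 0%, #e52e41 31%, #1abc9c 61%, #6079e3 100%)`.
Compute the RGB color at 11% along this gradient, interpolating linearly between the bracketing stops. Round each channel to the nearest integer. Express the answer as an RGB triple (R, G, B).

(117, 110, 119)

11% lies between the 0% and 31% stops, so the local fraction is t = (11 − 0)/(31 − 0) = 11/31 ≈ 0.3548.
#389194 → (56, 145, 148); #e52e41 → (229, 46, 65).
R = 56 + 0.3548 × (229 − 56) = 117.38 → 117
G = 145 + 0.3548 × (46 − 145) = 109.875 → 110
B = 148 + 0.3548 × (65 − 148) = 118.552 → 119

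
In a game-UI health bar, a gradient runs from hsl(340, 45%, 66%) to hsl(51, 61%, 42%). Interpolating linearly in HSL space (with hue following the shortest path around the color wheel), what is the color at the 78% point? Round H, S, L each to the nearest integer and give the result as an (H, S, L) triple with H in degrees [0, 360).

(35, 57, 47)

Hue: 51 − 340 = -289°, but |-289| > 180 so the shorter arc goes the other way: Δh = -289 + 360 = 71°.
H = 340 + 0.78 × (71) = 395.38 → 395 → 395 mod 360 = 35°
S = 45 + 0.78 × (61 − 45) = 57.48 → 57%
L = 66 + 0.78 × (42 − 66) = 47.28 → 47%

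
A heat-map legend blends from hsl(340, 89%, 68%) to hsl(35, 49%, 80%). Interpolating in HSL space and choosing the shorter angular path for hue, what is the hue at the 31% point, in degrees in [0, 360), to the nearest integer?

357

Hue: 35 − 340 = -305°, but |-305| > 180 so the shorter arc goes the other way: Δh = -305 + 360 = 55°.
H = 340 + 0.31 × (55) = 357.05 → 357°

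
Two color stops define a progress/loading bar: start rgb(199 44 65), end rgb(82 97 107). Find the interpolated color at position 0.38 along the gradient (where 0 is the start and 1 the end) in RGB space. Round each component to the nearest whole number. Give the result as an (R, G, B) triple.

R = 199 + 0.38 × (82 − 199) = 199 + 0.38 × -117 = 154.54 → 155
G = 44 + 0.38 × (97 − 44) = 44 + 0.38 × 53 = 64.14 → 64
B = 65 + 0.38 × (107 − 65) = 65 + 0.38 × 42 = 80.96 → 81

(155, 64, 81)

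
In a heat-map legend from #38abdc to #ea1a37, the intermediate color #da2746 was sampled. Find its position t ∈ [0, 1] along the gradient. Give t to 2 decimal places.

Invert the lerp on the R channel (largest span, 178): t = (218 − 56) / (234 − 56) = 162/178 = 0.91011.
Check on G: (39 − 171)/(26 − 171) = 0.9103 ✓

0.91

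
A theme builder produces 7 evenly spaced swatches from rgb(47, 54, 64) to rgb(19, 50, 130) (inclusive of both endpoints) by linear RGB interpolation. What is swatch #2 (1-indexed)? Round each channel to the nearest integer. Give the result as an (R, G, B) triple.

(42, 53, 75)

With 7 swatches and endpoints inclusive, swatch 2 sits at t = (2 − 1)/(7 − 1) = 1/6 ≈ 0.1667.
R = 47 + 0.1667 × (19 − 47) = 42.332 → 42
G = 54 + 0.1667 × (50 − 54) = 53.333 → 53
B = 64 + 0.1667 × (130 − 64) = 75.002 → 75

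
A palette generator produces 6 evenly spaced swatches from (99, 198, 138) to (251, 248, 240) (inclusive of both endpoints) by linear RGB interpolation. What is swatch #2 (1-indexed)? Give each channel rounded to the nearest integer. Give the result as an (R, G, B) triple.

(129, 208, 158)

With 6 swatches and endpoints inclusive, swatch 2 sits at t = (2 − 1)/(6 − 1) = 1/5 ≈ 0.2.
R = 99 + 0.2 × (251 − 99) = 129.4 → 129
G = 198 + 0.2 × (248 − 198) = 208 → 208
B = 138 + 0.2 × (240 − 138) = 158.4 → 158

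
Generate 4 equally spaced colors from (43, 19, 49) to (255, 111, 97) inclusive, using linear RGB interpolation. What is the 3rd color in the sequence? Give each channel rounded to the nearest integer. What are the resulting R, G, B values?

With 4 swatches and endpoints inclusive, swatch 3 sits at t = (3 − 1)/(4 − 1) = 2/3 ≈ 0.6667.
R = 43 + 0.6667 × (255 − 43) = 184.34 → 184
G = 19 + 0.6667 × (111 − 19) = 80.336 → 80
B = 49 + 0.6667 × (97 − 49) = 81.002 → 81

(184, 80, 81)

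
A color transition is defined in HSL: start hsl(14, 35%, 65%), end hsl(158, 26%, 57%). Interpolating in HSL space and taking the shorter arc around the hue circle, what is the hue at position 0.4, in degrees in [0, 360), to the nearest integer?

Hue arc: Δh = 158 − 14 = 144° (|Δh| ≤ 180, already the shorter path).
H = 14 + 0.4 × (144) = 71.6 → 72°

72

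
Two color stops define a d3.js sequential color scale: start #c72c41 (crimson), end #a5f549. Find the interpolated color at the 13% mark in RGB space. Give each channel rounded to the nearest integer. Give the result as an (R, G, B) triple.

#c72c41 → (199, 44, 65); #a5f549 → (165, 245, 73).
13% corresponds to t = 0.13.
R = 199 + 0.13 × (165 − 199) = 199 + 0.13 × -34 = 194.58 → 195
G = 44 + 0.13 × (245 − 44) = 44 + 0.13 × 201 = 70.13 → 70
B = 65 + 0.13 × (73 − 65) = 65 + 0.13 × 8 = 66.04 → 66
So the blended color is (195, 70, 66), about #c34642.

(195, 70, 66)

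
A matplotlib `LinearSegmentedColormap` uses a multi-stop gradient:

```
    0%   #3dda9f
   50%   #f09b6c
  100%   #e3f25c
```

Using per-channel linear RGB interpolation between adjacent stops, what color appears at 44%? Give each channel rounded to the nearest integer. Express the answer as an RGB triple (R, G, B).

(219, 163, 114)

44% lies between the 0% and 50% stops, so the local fraction is t = (44 − 0)/(50 − 0) = 44/50 ≈ 0.88.
#3dda9f → (61, 218, 159); #f09b6c → (240, 155, 108).
R = 61 + 0.88 × (240 − 61) = 218.52 → 219
G = 218 + 0.88 × (155 − 218) = 162.56 → 163
B = 159 + 0.88 × (108 − 159) = 114.12 → 114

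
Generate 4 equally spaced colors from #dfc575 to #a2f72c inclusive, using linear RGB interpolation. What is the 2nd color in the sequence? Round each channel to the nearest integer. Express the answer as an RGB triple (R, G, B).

(203, 214, 93)

With 4 swatches and endpoints inclusive, swatch 2 sits at t = (2 − 1)/(4 − 1) = 1/3 ≈ 0.3333.
#dfc575 → (223, 197, 117); #a2f72c → (162, 247, 44).
R = 223 + 0.3333 × (162 − 223) = 202.669 → 203
G = 197 + 0.3333 × (247 − 197) = 213.665 → 214
B = 117 + 0.3333 × (44 − 117) = 92.669 → 93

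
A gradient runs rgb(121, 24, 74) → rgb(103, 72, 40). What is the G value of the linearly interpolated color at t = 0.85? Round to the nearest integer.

65

G = 24 + 0.85 × (72 − 24) = 64.8 → 65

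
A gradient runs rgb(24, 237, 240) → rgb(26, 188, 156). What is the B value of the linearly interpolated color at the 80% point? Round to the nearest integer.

B = 240 + 0.8 × (156 − 240) = 172.8 → 173

173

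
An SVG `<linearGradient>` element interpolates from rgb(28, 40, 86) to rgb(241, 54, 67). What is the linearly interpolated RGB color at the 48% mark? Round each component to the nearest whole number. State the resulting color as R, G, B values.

(130, 47, 77)

48% corresponds to t = 0.48.
R = 28 + 0.48 × (241 − 28) = 28 + 0.48 × 213 = 130.24 → 130
G = 40 + 0.48 × (54 − 40) = 40 + 0.48 × 14 = 46.72 → 47
B = 86 + 0.48 × (67 − 86) = 86 + 0.48 × -19 = 76.88 → 77
So the blended color is (130, 47, 77), about #822f4d.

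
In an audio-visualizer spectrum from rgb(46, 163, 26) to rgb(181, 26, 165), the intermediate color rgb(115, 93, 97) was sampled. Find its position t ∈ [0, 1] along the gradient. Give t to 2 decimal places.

Invert the lerp on the B channel (largest span, 139): t = (97 − 26) / (165 − 26) = 71/139 = 0.51079.
Check on R: (115 − 46)/(181 − 46) = 0.5111 ✓

0.51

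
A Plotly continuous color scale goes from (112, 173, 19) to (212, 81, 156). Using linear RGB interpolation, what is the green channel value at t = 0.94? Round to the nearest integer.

87

G = 173 + 0.94 × (81 − 173) = 86.52 → 87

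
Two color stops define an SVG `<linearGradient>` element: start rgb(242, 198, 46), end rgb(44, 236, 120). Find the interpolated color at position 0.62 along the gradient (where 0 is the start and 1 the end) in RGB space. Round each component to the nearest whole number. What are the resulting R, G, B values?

R = 242 + 0.62 × (44 − 242) = 242 + 0.62 × -198 = 119.24 → 119
G = 198 + 0.62 × (236 − 198) = 198 + 0.62 × 38 = 221.56 → 222
B = 46 + 0.62 × (120 − 46) = 46 + 0.62 × 74 = 91.88 → 92

(119, 222, 92)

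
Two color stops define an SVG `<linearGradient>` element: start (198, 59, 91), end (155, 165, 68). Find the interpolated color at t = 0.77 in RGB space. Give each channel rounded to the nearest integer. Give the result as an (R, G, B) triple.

(165, 141, 73)

R = 198 + 0.77 × (155 − 198) = 198 + 0.77 × -43 = 164.89 → 165
G = 59 + 0.77 × (165 − 59) = 59 + 0.77 × 106 = 140.62 → 141
B = 91 + 0.77 × (68 − 91) = 91 + 0.77 × -23 = 73.29 → 73
So the blended color is (165, 141, 73), about #a58d49.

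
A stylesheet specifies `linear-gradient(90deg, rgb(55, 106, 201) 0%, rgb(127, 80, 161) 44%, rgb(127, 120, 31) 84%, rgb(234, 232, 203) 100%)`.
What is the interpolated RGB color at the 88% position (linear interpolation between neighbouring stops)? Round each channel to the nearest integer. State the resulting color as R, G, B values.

(154, 148, 74)

88% lies between the 84% and 100% stops, so the local fraction is t = (88 − 84)/(100 − 84) = 4/16 ≈ 0.25.
R = 127 + 0.25 × (234 − 127) = 153.75 → 154
G = 120 + 0.25 × (232 − 120) = 148 → 148
B = 31 + 0.25 × (203 − 31) = 74 → 74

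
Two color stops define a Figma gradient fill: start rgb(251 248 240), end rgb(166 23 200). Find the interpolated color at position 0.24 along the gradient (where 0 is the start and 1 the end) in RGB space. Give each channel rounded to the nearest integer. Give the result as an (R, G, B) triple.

R = 251 + 0.24 × (166 − 251) = 251 + 0.24 × -85 = 230.6 → 231
G = 248 + 0.24 × (23 − 248) = 248 + 0.24 × -225 = 194 → 194
B = 240 + 0.24 × (200 − 240) = 240 + 0.24 × -40 = 230.4 → 230
So the blended color is (231, 194, 230), about #e7c2e6.

(231, 194, 230)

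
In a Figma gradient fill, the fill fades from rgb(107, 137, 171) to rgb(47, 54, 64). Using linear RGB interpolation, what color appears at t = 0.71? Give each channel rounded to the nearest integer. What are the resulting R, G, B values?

(64, 78, 95)

R = 107 + 0.71 × (47 − 107) = 107 + 0.71 × -60 = 64.4 → 64
G = 137 + 0.71 × (54 − 137) = 137 + 0.71 × -83 = 78.07 → 78
B = 171 + 0.71 × (64 − 171) = 171 + 0.71 × -107 = 95.03 → 95
So the blended color is (64, 78, 95), about #404e5f.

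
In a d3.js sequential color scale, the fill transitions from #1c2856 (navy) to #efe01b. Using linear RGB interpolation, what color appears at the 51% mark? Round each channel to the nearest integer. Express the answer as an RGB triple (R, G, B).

#1c2856 → (28, 40, 86); #efe01b → (239, 224, 27).
51% corresponds to t = 0.51.
R = 28 + 0.51 × (239 − 28) = 28 + 0.51 × 211 = 135.61 → 136
G = 40 + 0.51 × (224 − 40) = 40 + 0.51 × 184 = 133.84 → 134
B = 86 + 0.51 × (27 − 86) = 86 + 0.51 × -59 = 55.91 → 56

(136, 134, 56)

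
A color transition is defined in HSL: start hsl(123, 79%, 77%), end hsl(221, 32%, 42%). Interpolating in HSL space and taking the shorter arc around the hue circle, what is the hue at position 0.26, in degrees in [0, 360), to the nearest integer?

Hue arc: Δh = 221 − 123 = 98° (|Δh| ≤ 180, already the shorter path).
H = 123 + 0.26 × (98) = 148.48 → 148°

148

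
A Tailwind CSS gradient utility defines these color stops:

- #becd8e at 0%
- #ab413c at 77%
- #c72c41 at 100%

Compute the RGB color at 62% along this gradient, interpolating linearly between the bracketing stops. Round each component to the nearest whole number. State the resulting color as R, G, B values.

62% lies between the 0% and 77% stops, so the local fraction is t = (62 − 0)/(77 − 0) = 62/77 ≈ 0.8052.
#becd8e → (190, 205, 142); #ab413c → (171, 65, 60).
R = 190 + 0.8052 × (171 − 190) = 174.701 → 175
G = 205 + 0.8052 × (65 − 205) = 92.272 → 92
B = 142 + 0.8052 × (60 − 142) = 75.974 → 76

(175, 92, 76)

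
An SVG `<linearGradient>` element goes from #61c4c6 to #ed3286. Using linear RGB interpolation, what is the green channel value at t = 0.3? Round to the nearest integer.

152

G₁ = 196 (from #61c4c6), G₂ = 50 (from #ed3286).
G = 196 + 0.3 × (50 − 196) = 152.2 → 152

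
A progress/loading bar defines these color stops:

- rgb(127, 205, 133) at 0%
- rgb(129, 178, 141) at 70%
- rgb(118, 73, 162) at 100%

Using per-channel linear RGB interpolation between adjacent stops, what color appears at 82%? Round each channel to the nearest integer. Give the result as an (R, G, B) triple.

82% lies between the 70% and 100% stops, so the local fraction is t = (82 − 70)/(100 − 70) = 12/30 ≈ 0.4.
R = 129 + 0.4 × (118 − 129) = 124.6 → 125
G = 178 + 0.4 × (73 − 178) = 136 → 136
B = 141 + 0.4 × (162 − 141) = 149.4 → 149

(125, 136, 149)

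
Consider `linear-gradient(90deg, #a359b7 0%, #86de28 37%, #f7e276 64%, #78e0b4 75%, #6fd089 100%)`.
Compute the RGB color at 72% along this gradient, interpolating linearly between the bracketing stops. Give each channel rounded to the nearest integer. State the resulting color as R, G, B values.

72% lies between the 64% and 75% stops, so the local fraction is t = (72 − 64)/(75 − 64) = 8/11 ≈ 0.7273.
#f7e276 → (247, 226, 118); #78e0b4 → (120, 224, 180).
R = 247 + 0.7273 × (120 − 247) = 154.633 → 155
G = 226 + 0.7273 × (224 − 226) = 224.545 → 225
B = 118 + 0.7273 × (180 − 118) = 163.093 → 163

(155, 225, 163)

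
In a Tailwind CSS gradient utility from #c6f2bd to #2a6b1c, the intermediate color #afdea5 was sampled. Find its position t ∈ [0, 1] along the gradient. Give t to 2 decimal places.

Invert the lerp on the B channel (largest span, 161): t = (165 − 189) / (28 − 189) = -24/-161 = 0.14907.
Check on R: (175 − 198)/(42 − 198) = 0.1474 ✓

0.15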